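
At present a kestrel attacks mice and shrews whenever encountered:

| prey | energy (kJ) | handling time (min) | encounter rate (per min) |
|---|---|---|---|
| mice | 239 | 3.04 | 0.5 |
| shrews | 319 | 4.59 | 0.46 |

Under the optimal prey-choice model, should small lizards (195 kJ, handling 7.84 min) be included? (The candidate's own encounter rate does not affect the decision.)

No

Intake rate on the current diet: R = (0.5×239 + 0.46×319) / (1 + 0.5×3.04 + 0.46×4.59) = 266.2/4.631 = 57.49 kJ/min.
Profitability of small lizards: 195/7.84 = 24.87 kJ/min.
Since 24.87 < R, time spent handling small lizards is better spent searching.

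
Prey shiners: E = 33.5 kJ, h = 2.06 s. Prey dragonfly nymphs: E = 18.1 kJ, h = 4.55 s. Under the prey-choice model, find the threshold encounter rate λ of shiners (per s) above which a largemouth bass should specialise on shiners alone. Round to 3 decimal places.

0.157 per s

Drop dragonfly nymphs once their profitability E₂/h₂ falls below the rate achievable on shiners alone: E₂/h₂ = λE₁/(1 + λh₁).
Solve for λ: λE₁h₂ = E₂(1 + λh₁) → λ(E₁h₂ − E₂h₁) = E₂ → λ = E₂/(E₁h₂ − E₂h₁).
λ = 18.1/(33.5×4.55 − 18.1×2.06) = 18.1/115.1 = 0.1572 per s.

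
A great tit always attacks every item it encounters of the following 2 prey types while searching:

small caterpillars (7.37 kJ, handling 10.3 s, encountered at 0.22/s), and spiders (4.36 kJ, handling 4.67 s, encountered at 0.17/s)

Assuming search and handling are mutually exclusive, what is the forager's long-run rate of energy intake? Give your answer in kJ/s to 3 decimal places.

0.582 kJ/s

Energy encountered per unit search time: 0.22×7.37 + 0.17×4.36 = 2.363 kJ/s.
Handling time per unit search time: 0.22×10.3 + 0.17×4.67 = 3.06.
Rate = 2.363/(1 + 3.06) = 0.5819 kJ/s.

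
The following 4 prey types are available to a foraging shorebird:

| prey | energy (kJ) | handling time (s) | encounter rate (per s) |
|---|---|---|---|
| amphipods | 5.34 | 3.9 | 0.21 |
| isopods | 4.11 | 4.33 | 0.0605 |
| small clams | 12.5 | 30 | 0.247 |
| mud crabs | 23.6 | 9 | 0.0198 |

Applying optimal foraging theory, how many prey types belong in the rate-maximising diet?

3

Rank by E/h (kJ/s): mud crabs 2.62, amphipods 1.37, isopods 0.949, small clams 0.417. Include each in turn until the next type's E/h falls below the running intake rate.
Rate on top 1: 0.3966. amphipods: 1.37 > 0.3966 → include.
Rate on top 2: 0.7955. isopods: 0.949 > 0.7955 → include.
Rate on top 3: 0.8133. small clams: 0.417 < 0.8133 → exclude; stop.
Optimal diet: mud crabs, amphipods, isopods — 3 of 4 types.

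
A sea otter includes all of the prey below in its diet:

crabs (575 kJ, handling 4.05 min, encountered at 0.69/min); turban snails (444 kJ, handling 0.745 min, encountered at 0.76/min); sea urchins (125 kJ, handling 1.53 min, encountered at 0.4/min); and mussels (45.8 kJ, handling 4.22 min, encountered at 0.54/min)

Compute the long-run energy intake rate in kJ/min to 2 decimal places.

111.55 kJ/min

R = (0.69×575 + 0.76×444 + 0.4×125 + 0.54×45.8) / (1 + 0.69×4.05 + 0.76×0.745 + 0.4×1.53 + 0.54×4.22) = 808.9/7.252 = 111.6 kJ/min.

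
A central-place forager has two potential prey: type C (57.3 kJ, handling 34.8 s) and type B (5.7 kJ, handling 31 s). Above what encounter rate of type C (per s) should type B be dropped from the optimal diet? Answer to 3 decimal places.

0.004 per s

The zero-one rule: include type B iff E₂/h₂ > λE₁/(1+λh₁). Equality gives the switch point.
λE₁h₂ = E₂ + λE₂h₁ ⇒ λ = E₂/(E₁h₂ − E₂h₁) = 5.7/(1776 − 198.4) = 0.003612 per s.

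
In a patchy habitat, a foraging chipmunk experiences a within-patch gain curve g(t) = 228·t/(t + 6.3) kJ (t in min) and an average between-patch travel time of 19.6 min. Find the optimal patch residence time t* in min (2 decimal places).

11.11 min

By the marginal value theorem, leave when the instantaneous gain rate g'(t) equals the habitat-wide average g(t)/(T + t).
g'(t) = 228·6.3/(t + 6.3)². Setting 228·6.3/(t+6.3)² = 228t/[(t+6.3)(19.6+t)] gives 6.3(19.6+t) = t(t+6.3), so t² = 6.3×19.6 = 123.5.
t* = √123.5 = 11.11 min.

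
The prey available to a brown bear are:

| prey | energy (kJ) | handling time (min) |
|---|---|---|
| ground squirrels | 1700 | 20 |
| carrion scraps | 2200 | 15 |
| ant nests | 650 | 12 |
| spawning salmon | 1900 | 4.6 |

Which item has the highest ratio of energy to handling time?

Profitability E/h (kJ/min): ground squirrels = 1700/20 = 85, carrion scraps = 2200/15 = 147, ant nests = 650/12 = 54.2, spawning salmon = 1900/4.6 = 413.
Ranked: spawning salmon > carrion scraps > ground squirrels > ant nests.

spawning salmon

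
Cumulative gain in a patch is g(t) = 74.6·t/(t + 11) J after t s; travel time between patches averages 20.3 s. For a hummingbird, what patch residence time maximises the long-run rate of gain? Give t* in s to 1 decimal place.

By the marginal value theorem, leave when the instantaneous gain rate g'(t) equals the habitat-wide average g(t)/(T + t).
g'(t) = 74.6·11/(t + 11)². Setting 74.6·11/(t+11)² = 74.6t/[(t+11)(20.3+t)] gives 11(20.3+t) = t(t+11), so t² = 11×20.3 = 223.3.
t* = √223.3 = 14.94 s.

14.9 s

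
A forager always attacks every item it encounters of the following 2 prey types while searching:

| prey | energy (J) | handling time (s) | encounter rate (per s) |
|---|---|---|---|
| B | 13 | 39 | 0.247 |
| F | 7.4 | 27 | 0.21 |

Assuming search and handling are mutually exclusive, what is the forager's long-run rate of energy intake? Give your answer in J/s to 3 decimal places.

0.292 J/s

R = (0.247×13 + 0.21×7.4) / (1 + 0.247×39 + 0.21×27) = 4.765/16.3 = 0.2923 J/s.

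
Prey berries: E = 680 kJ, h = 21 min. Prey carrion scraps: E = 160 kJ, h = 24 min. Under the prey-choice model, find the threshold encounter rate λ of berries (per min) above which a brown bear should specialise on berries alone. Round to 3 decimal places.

0.012 per min

The zero-one rule: include carrion scraps iff E₂/h₂ > λE₁/(1+λh₁). Equality gives the switch point.
λE₁h₂ = E₂ + λE₂h₁ ⇒ λ = E₂/(E₁h₂ − E₂h₁) = 160/(1.632e+04 − 3360) = 0.01235 per min.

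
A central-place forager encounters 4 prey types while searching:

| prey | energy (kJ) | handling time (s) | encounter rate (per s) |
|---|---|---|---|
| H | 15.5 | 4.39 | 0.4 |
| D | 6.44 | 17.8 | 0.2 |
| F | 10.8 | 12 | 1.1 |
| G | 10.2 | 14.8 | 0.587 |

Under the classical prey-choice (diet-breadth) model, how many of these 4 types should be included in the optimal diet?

Rank by E/h (kJ/s): H 3.53, F 0.9, G 0.689, D 0.362. Include each in turn until the next type's E/h falls below the running intake rate.
Rate on top 1: 2.25. F: 0.9 < 2.25 → exclude; stop.
Optimal diet: H — 1 of 4 types.

1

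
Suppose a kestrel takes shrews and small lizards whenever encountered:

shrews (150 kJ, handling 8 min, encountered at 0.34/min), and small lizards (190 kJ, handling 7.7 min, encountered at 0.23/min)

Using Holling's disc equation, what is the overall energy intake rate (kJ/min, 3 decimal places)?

17.246 kJ/min

R = Σλ_iE_i / (1 + Σλ_ih_i)
Numerator: 0.34×150 + 0.23×190 = 94.7
Denominator: 1 + 0.34×8 + 0.23×7.7 = 5.491
R = 94.7/5.491 = 17.25 kJ/min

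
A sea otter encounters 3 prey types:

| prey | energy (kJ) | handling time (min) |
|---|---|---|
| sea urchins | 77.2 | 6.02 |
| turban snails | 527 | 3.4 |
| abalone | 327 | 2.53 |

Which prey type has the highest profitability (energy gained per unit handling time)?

turban snails

Profitability E/h (kJ/min): sea urchins = 77.2/6.02 = 12.8, turban snails = 527/3.4 = 155, abalone = 327/2.53 = 129.
Ranked: turban snails > abalone > sea urchins.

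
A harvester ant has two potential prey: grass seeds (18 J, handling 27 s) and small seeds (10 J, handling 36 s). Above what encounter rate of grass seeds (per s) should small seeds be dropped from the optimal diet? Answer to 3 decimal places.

0.026 per s

Drop small seeds once their profitability E₂/h₂ falls below the rate achievable on grass seeds alone: E₂/h₂ = λE₁/(1 + λh₁).
Solve for λ: λE₁h₂ = E₂(1 + λh₁) → λ(E₁h₂ − E₂h₁) = E₂ → λ = E₂/(E₁h₂ − E₂h₁).
λ = 10/(18×36 − 10×27) = 10/378 = 0.02646 per s.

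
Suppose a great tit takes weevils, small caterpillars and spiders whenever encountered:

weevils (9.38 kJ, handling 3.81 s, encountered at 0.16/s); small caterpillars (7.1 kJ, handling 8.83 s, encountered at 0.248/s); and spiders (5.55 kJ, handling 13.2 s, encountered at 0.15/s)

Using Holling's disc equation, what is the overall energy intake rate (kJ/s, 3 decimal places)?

Energy encountered per unit search time: 0.16×9.38 + 0.248×7.1 + 0.15×5.55 = 4.094 kJ/s.
Handling time per unit search time: 0.16×3.81 + 0.248×8.83 + 0.15×13.2 = 4.779.
Rate = 4.094/(1 + 4.779) = 0.7084 kJ/s.

0.708 kJ/s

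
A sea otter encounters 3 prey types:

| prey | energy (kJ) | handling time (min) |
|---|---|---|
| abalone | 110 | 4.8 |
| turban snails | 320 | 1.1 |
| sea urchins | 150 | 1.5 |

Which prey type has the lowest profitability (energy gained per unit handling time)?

abalone

Profitability E/h (kJ/min): abalone = 110/4.8 = 22.9, turban snails = 320/1.1 = 291, sea urchins = 150/1.5 = 100.
Ranked: turban snails > sea urchins > abalone.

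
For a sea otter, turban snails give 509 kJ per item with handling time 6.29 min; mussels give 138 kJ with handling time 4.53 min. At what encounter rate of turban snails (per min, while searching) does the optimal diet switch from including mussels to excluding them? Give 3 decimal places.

The zero-one rule: include mussels iff E₂/h₂ > λE₁/(1+λh₁). Equality gives the switch point.
λE₁h₂ = E₂ + λE₂h₁ ⇒ λ = E₂/(E₁h₂ − E₂h₁) = 138/(2306 − 868) = 0.09598 per min.

0.096 per min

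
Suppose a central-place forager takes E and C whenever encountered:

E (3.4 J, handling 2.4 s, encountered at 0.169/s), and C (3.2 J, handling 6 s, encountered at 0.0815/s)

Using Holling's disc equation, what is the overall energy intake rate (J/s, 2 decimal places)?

0.44 J/s

R = (0.169×3.4 + 0.0815×3.2) / (1 + 0.169×2.4 + 0.0815×6) = 0.8354/1.895 = 0.4409 J/s.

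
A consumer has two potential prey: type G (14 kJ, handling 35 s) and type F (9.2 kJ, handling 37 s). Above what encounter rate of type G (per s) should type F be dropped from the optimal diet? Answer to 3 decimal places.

0.047 per s

At the threshold, the rate on type G alone equals the profitability of type F: λ·14/(1 + λ·35) = 9.2/37 = 0.2486.
Rearranging, λ(14 − 0.2486×35) = 0.2486, so λ = 0.2486/5.297 = 0.04694 per s.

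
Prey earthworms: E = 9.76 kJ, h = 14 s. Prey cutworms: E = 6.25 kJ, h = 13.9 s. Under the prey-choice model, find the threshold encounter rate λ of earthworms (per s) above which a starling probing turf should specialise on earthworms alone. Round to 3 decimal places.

0.130 per s

At the threshold, the rate on earthworms alone equals the profitability of cutworms: λ·9.76/(1 + λ·14) = 6.25/13.9 = 0.4496.
Rearranging, λ(9.76 − 0.4496×14) = 0.4496, so λ = 0.4496/3.465 = 0.1298 per s.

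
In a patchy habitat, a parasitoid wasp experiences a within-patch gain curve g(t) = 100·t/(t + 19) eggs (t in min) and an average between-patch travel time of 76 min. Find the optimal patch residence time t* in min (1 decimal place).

Maximise g(t)/(T+t): set derivative to zero → g'(t)(T+t) = g(t).
g'(t) = 100·19/(t + 19)². Setting 100·19/(t+19)² = 100t/[(t+19)(76+t)] gives 19(76+t) = t(t+19), so t² = 19×76 = 1444.
t* = √1444 = 38 min.

38.0 min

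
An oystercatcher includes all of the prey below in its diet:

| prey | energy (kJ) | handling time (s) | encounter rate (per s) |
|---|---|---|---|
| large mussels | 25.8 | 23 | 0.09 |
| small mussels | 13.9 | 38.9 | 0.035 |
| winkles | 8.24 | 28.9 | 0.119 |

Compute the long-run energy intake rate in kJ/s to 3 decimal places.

0.481 kJ/s

R = (0.09×25.8 + 0.035×13.9 + 0.119×8.24) / (1 + 0.09×23 + 0.035×38.9 + 0.119×28.9) = 3.789/7.871 = 0.4814 kJ/s.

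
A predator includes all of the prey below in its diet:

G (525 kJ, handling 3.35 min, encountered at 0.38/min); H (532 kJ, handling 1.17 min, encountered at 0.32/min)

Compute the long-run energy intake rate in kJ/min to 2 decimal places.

139.66 kJ/min

R = Σλ_iE_i / (1 + Σλ_ih_i)
Numerator: 0.38×525 + 0.32×532 = 369.7
Denominator: 1 + 0.38×3.35 + 0.32×1.17 = 2.647
R = 369.7/2.647 = 139.7 kJ/min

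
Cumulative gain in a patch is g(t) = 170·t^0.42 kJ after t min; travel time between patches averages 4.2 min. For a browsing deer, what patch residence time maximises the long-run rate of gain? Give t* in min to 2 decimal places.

Optimal t* satisfies g'(t*) = g(t*)/(T + t*).
g'(t) = 0.42·170·t^-0.58. Setting 0.42·170·t^-0.58 = 170·t^0.42/(4.2+t) gives 0.42(4.2+t) = t, so 0.58·t = 0.42×4.2.
t* = 0.42×4.2/0.58 = 3.041 min.

3.04 min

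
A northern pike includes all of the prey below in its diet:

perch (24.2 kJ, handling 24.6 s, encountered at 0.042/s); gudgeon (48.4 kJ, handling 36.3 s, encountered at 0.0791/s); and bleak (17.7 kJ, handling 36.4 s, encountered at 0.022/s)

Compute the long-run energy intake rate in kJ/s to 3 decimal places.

0.917 kJ/s

R = Σλ_iE_i / (1 + Σλ_ih_i)
Numerator: 0.042×24.2 + 0.0791×48.4 + 0.022×17.7 = 5.234
Denominator: 1 + 0.042×24.6 + 0.0791×36.3 + 0.022×36.4 = 5.705
R = 5.234/5.705 = 0.9174 kJ/s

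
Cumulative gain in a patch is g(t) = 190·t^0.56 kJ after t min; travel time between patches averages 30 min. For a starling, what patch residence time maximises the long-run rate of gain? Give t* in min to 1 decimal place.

38.2 min

Maximise g(t)/(T+t): set derivative to zero → g'(t)(T+t) = g(t).
g'(t) = 0.56·190·t^-0.44. Setting 0.56·190·t^-0.44 = 190·t^0.56/(30+t) gives 0.56(30+t) = t, so 0.44·t = 0.56×30.
t* = 0.56×30/0.44 = 38.18 min.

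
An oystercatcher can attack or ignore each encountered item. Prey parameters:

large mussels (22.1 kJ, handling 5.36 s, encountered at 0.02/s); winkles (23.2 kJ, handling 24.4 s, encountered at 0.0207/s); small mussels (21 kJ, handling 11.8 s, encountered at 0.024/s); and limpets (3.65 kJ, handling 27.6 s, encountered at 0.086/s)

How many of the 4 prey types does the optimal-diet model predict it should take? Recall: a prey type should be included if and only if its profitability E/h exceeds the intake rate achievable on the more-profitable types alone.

Profitabilities (E/h, kJ/s): large mussels 4.12, small mussels 1.78, winkles 0.951, limpets 0.132. Add prey in this order while the next type's profitability exceeds the intake rate on those already taken.
Rate on top 1: 0.3992. small mussels: 1.78 > 0.3992 → include.
Rate on top 2: 0.6804. winkles: 0.951 > 0.6804 → include.
Rate on top 3: 0.7524. limpets: 0.132 < 0.7524 → exclude; stop.
Optimal diet: large mussels, small mussels, winkles — 3 of 4 types.

3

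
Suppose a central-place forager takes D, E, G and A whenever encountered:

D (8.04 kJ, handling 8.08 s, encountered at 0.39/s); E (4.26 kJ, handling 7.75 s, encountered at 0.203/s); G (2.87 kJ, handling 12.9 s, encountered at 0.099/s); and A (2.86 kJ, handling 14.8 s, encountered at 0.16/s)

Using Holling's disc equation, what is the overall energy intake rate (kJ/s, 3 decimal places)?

R = (0.39×8.04 + 0.203×4.26 + 0.099×2.87 + 0.16×2.86) / (1 + 0.39×8.08 + 0.203×7.75 + 0.099×12.9 + 0.16×14.8) = 4.742/9.37 = 0.5061 kJ/s.

0.506 kJ/s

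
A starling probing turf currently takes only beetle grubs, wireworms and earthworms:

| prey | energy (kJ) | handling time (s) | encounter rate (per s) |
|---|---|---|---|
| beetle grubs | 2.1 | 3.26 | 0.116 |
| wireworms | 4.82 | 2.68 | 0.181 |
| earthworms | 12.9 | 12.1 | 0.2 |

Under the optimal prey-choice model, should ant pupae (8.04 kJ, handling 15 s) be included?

No

Intake rate on the current diet: R = (0.116×2.1 + 0.181×4.82 + 0.2×12.9) / (1 + 0.116×3.26 + 0.181×2.68 + 0.2×12.1) = 3.696/4.283 = 0.8629 kJ/s.
Profitability of ant pupae: 8.04/15 = 0.536 kJ/s.
0.536 < 0.8629, so adding ant pupae would lower the average — exclude it.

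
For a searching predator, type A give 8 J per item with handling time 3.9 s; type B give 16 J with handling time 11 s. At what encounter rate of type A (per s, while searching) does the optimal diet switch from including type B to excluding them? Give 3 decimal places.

0.625 per s

At the threshold, the rate on type A alone equals the profitability of type B: λ·8/(1 + λ·3.9) = 16/11 = 1.455.
Rearranging, λ(8 − 1.455×3.9) = 1.455, so λ = 1.455/2.327 = 0.625 per s.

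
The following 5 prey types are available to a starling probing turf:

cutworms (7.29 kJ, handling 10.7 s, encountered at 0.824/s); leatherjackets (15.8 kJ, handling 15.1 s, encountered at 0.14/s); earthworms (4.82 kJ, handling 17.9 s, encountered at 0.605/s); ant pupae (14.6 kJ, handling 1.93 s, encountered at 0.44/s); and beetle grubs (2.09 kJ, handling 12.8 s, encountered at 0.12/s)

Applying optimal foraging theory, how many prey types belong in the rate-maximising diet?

Rank by E/h (kJ/s): ant pupae 7.56, leatherjackets 1.05, cutworms 0.681, earthworms 0.269, beetle grubs 0.163. Include each in turn until the next type's E/h falls below the running intake rate.
Rate on top 1: 3.474. leatherjackets: 1.05 < 3.474 → exclude; stop.
Optimal diet: ant pupae — 1 of 5 types.

1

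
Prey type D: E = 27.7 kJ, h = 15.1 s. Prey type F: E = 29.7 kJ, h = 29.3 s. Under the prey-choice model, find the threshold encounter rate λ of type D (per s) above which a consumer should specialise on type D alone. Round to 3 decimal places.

At the threshold, the rate on type D alone equals the profitability of type F: λ·27.7/(1 + λ·15.1) = 29.7/29.3 = 1.014.
Rearranging, λ(27.7 − 1.014×15.1) = 1.014, so λ = 1.014/12.39 = 0.08179 per s.

0.082 per s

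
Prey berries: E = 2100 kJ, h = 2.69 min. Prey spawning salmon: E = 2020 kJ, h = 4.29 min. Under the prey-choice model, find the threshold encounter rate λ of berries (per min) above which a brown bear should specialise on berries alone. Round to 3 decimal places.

Drop spawning salmon once their profitability E₂/h₂ falls below the rate achievable on berries alone: E₂/h₂ = λE₁/(1 + λh₁).
Solve for λ: λE₁h₂ = E₂(1 + λh₁) → λ(E₁h₂ − E₂h₁) = E₂ → λ = E₂/(E₁h₂ − E₂h₁).
λ = 2020/(2100×4.29 − 2020×2.69) = 2020/3575 = 0.565 per min.

0.565 per min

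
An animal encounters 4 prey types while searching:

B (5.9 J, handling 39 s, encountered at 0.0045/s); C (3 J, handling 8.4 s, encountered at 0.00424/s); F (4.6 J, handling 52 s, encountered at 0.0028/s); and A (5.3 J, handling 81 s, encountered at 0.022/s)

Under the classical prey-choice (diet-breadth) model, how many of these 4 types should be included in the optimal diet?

4

E/h in descending order: C 0.357, B 0.151, F 0.0885, A 0.0654 J/s. The optimal diet is the largest prefix of this list for which every included type satisfies E_i/h_i > R on the types above it.
Rate on top 1: 0.01228. B: 0.151 > 0.01228 → include.
Rate on top 2: 0.03242. F: 0.0885 > 0.03242 → include.
Rate on top 3: 0.03844. A: 0.0654 > 0.03844 → include.
Optimal diet: C, B, F, A — 4 of 4 types.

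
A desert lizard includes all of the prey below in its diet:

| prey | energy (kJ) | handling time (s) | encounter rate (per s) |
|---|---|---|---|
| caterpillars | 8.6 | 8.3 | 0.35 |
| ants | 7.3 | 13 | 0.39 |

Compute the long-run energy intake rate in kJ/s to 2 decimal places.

Energy encountered per unit search time: 0.35×8.6 + 0.39×7.3 = 5.857 kJ/s.
Handling time per unit search time: 0.35×8.3 + 0.39×13 = 7.975.
Rate = 5.857/(1 + 7.975) = 0.6526 kJ/s.

0.65 kJ/s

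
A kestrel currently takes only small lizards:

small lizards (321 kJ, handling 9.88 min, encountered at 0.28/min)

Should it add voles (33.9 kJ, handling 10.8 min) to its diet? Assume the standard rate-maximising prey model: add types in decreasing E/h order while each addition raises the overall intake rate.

No

Current rate: (0.28×321)/(1 + 0.28×9.88) = 23.86 kJ/min.
Profitability of voles: 33.9/10.8 = 3.139 kJ/min.
3.139 < 23.86, so adding voles would lower the average — exclude it.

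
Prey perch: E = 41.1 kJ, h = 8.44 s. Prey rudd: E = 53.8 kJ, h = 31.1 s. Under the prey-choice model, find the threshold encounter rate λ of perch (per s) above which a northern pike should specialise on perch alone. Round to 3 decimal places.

0.065 per s

The zero-one rule: include rudd iff E₂/h₂ > λE₁/(1+λh₁). Equality gives the switch point.
λE₁h₂ = E₂ + λE₂h₁ ⇒ λ = E₂/(E₁h₂ − E₂h₁) = 53.8/(1278 − 454.1) = 0.06528 per s.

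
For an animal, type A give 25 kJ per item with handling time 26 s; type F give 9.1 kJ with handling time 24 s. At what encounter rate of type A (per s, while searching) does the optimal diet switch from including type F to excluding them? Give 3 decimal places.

0.025 per s

Drop type F once their profitability E₂/h₂ falls below the rate achievable on type A alone: E₂/h₂ = λE₁/(1 + λh₁).
Solve for λ: λE₁h₂ = E₂(1 + λh₁) → λ(E₁h₂ − E₂h₁) = E₂ → λ = E₂/(E₁h₂ − E₂h₁).
λ = 9.1/(25×24 − 9.1×26) = 9.1/363.4 = 0.02504 per s.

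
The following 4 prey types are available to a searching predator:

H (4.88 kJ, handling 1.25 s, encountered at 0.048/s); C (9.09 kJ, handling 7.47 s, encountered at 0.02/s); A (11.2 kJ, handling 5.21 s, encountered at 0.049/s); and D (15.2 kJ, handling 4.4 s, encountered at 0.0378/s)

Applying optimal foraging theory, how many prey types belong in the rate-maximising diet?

E/h in descending order: H 3.9, D 3.45, A 2.15, C 1.22 kJ/s. The optimal diet is the largest prefix of this list for which every included type satisfies E_i/h_i > R on the types above it.
Rate on top 1: 0.221. D: 3.45 > 0.221 → include.
Rate on top 2: 0.6595. A: 2.15 > 0.6595 → include.
Rate on top 3: 0.9163. C: 1.22 > 0.9163 → include.
Optimal diet: H, D, A, C — 4 of 4 types.

4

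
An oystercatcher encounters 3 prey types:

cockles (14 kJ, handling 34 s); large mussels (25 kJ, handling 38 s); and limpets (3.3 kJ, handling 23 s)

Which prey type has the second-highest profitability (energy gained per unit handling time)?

In descending order of E/h:
large mussels: 25/38 = 0.658 kJ/s
cockles: 14/34 = 0.412 kJ/s
limpets: 3.3/23 = 0.143 kJ/s

cockles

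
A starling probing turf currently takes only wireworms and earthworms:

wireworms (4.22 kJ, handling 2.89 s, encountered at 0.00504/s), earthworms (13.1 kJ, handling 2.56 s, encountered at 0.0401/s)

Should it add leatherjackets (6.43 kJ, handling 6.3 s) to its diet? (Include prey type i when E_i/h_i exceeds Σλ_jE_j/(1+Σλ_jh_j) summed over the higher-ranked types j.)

Current rate: (0.00504×4.22 + 0.0401×13.1)/(1 + 0.00504×2.89 + 0.0401×2.56) = 0.4892 kJ/s.
Profitability of leatherjackets: 6.43/6.3 = 1.021 kJ/s.
Since 1.021 > R, including leatherjackets increases the long-run rate.

Yes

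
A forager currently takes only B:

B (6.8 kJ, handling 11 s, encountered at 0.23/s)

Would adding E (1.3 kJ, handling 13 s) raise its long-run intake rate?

No

On B alone, R = ΣλE/(1+Σλh) = 1.564/3.53 = 0.4431 kJ/s.
Profitability of E: 1.3/13 = 0.1 kJ/s.
Since 0.1 < R, time spent handling E is better spent searching.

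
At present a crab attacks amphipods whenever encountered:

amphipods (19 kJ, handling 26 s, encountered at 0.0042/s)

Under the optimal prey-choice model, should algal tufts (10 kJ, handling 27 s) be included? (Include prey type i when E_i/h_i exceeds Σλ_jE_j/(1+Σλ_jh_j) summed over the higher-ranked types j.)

Yes

Intake rate on the current diet: R = (0.0042×19) / (1 + 0.0042×26) = 0.0798/1.109 = 0.07194 kJ/s.
algal tufts: E/h = 10/27 = 0.3704 kJ/s.
Since 0.3704 > R, including algal tufts increases the long-run rate.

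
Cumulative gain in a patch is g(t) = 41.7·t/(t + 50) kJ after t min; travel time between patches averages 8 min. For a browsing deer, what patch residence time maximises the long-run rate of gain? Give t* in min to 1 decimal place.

Optimal t* satisfies g'(t*) = g(t*)/(T + t*).
g'(t) = 41.7·50/(t + 50)². Setting 41.7·50/(t+50)² = 41.7t/[(t+50)(8+t)] gives 50(8+t) = t(t+50), so t² = 50×8 = 400.
t* = √400 = 20 min.

20.0 min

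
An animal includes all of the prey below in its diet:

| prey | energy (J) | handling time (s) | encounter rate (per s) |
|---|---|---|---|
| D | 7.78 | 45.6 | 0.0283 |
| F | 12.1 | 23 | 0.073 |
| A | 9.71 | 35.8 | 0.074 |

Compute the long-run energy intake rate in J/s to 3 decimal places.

R = (0.0283×7.78 + 0.073×12.1 + 0.074×9.71) / (1 + 0.0283×45.6 + 0.073×23 + 0.074×35.8) = 1.822/6.619 = 0.2753 J/s.

0.275 J/s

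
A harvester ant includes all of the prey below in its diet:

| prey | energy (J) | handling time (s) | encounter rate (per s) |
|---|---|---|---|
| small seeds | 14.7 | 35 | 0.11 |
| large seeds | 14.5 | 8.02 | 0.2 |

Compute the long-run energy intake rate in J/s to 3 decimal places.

0.700 J/s

Energy encountered per unit search time: 0.11×14.7 + 0.2×14.5 = 4.517 J/s.
Handling time per unit search time: 0.11×35 + 0.2×8.02 = 5.454.
Rate = 4.517/(1 + 5.454) = 0.6999 J/s.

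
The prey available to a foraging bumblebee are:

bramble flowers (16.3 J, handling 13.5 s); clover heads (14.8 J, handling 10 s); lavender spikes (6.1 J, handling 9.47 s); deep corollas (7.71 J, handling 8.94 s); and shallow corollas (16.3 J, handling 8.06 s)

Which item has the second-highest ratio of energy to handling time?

Profitability E/h (J/s): bramble flowers = 16.3/13.5 = 1.21, clover heads = 14.8/10 = 1.48, lavender spikes = 6.1/9.47 = 0.644, deep corollas = 7.71/8.94 = 0.862, shallow corollas = 16.3/8.06 = 2.02.
Ranked: shallow corollas > clover heads > bramble flowers > deep corollas > lavender spikes.

clover heads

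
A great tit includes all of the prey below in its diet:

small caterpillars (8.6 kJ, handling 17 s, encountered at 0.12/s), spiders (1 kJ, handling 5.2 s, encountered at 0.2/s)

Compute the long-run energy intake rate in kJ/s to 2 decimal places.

0.30 kJ/s

R = (0.12×8.6 + 0.2×1) / (1 + 0.12×17 + 0.2×5.2) = 1.232/4.08 = 0.302 kJ/s.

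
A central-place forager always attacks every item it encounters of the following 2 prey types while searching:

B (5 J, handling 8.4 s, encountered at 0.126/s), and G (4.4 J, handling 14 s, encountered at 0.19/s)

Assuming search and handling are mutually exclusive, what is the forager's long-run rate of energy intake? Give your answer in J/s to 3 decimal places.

0.311 J/s

Energy encountered per unit search time: 0.126×5 + 0.19×4.4 = 1.466 J/s.
Handling time per unit search time: 0.126×8.4 + 0.19×14 = 3.718.
Rate = 1.466/(1 + 3.718) = 0.3107 J/s.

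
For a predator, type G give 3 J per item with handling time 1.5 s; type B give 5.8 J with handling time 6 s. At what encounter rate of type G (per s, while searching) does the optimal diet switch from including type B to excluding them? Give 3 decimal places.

Drop type B once their profitability E₂/h₂ falls below the rate achievable on type G alone: E₂/h₂ = λE₁/(1 + λh₁).
Solve for λ: λE₁h₂ = E₂(1 + λh₁) → λ(E₁h₂ − E₂h₁) = E₂ → λ = E₂/(E₁h₂ − E₂h₁).
λ = 5.8/(3×6 − 5.8×1.5) = 5.8/9.3 = 0.6237 per s.

0.624 per s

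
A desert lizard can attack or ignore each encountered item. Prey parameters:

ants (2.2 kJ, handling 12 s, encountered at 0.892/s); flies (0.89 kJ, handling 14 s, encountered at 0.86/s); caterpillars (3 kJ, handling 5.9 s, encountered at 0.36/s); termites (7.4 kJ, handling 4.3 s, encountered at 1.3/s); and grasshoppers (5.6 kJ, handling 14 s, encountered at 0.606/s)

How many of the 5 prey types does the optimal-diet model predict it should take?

1

Rank by E/h (kJ/s): termites 1.72, caterpillars 0.508, grasshoppers 0.4, ants 0.183, flies 0.0636. Include each in turn until the next type's E/h falls below the running intake rate.
Rate on top 1: 1.46. caterpillars: 0.508 < 1.46 → exclude; stop.
Optimal diet: termites — 1 of 5 types.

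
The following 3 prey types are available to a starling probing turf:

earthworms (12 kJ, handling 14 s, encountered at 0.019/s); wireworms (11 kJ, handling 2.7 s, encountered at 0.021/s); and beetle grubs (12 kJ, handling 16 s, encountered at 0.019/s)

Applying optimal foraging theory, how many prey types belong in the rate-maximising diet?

3

Profitabilities (E/h, kJ/s): wireworms 4.07, earthworms 0.857, beetle grubs 0.75. Add prey in this order while the next type's profitability exceeds the intake rate on those already taken.
Rate on top 1: 0.2186. earthworms: 0.857 > 0.2186 → include.
Rate on top 2: 0.347. beetle grubs: 0.75 > 0.347 → include.
Optimal diet: wireworms, earthworms, beetle grubs — 3 of 3 types.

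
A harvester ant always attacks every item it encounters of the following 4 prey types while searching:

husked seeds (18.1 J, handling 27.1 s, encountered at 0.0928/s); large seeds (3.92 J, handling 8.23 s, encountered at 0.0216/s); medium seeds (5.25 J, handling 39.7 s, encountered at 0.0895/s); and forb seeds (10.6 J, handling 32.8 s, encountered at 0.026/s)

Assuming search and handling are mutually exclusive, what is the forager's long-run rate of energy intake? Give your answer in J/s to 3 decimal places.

R = Σλ_iE_i / (1 + Σλ_ih_i)
Numerator: 0.0928×18.1 + 0.0216×3.92 + 0.0895×5.25 + 0.026×10.6 = 2.51
Denominator: 1 + 0.0928×27.1 + 0.0216×8.23 + 0.0895×39.7 + 0.026×32.8 = 8.099
R = 2.51/8.099 = 0.3099 J/s

0.310 J/s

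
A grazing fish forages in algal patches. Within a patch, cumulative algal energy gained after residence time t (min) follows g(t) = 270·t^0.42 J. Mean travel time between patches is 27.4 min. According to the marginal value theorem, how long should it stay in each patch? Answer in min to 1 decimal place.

Maximise g(t)/(T+t): set derivative to zero → g'(t)(T+t) = g(t).
g'(t) = 0.42·270·t^-0.58. Setting 0.42·270·t^-0.58 = 270·t^0.42/(27.4+t) gives 0.42(27.4+t) = t, so 0.58·t = 0.42×27.4.
t* = 0.42×27.4/0.58 = 19.84 min.

19.8 min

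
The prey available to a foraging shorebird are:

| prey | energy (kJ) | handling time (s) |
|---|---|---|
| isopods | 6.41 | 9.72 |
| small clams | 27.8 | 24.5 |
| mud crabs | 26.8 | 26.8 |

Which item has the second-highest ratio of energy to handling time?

Profitability E/h (kJ/s): isopods = 6.41/9.72 = 0.659, small clams = 27.8/24.5 = 1.13, mud crabs = 26.8/26.8 = 1.
Ranked: small clams > mud crabs > isopods.

mud crabs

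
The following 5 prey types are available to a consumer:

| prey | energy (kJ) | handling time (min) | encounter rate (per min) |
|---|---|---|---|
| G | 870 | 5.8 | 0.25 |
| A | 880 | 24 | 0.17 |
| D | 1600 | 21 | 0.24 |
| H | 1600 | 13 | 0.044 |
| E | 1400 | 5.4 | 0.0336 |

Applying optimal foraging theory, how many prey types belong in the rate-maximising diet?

E/h in descending order: E 259, G 150, H 123, D 76.2, A 36.7 kJ/min. The optimal diet is the largest prefix of this list for which every included type satisfies E_i/h_i > R on the types above it.
Rate on top 1: 39.82. G: 150 > 39.82 → include.
Rate on top 2: 100.5. H: 123 > 100.5 → include.
Rate on top 3: 104.6. D: 76.2 < 104.6 → exclude; stop.
Optimal diet: E, G, H — 3 of 5 types.

3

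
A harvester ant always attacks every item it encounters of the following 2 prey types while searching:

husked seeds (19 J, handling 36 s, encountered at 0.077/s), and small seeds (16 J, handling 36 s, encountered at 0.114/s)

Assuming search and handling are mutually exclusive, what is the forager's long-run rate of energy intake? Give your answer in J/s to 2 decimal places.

Energy encountered per unit search time: 0.077×19 + 0.114×16 = 3.287 J/s.
Handling time per unit search time: 0.077×36 + 0.114×36 = 6.876.
Rate = 3.287/(1 + 6.876) = 0.4173 J/s.

0.42 J/s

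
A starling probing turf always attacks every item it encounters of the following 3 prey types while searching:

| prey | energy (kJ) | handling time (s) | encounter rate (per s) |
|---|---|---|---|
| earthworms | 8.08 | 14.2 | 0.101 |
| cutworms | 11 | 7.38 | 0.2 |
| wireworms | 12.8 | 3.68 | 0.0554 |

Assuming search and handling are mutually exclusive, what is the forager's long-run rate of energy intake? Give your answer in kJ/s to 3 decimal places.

R = (0.101×8.08 + 0.2×11 + 0.0554×12.8) / (1 + 0.101×14.2 + 0.2×7.38 + 0.0554×3.68) = 3.725/4.114 = 0.9055 kJ/s.

0.905 kJ/s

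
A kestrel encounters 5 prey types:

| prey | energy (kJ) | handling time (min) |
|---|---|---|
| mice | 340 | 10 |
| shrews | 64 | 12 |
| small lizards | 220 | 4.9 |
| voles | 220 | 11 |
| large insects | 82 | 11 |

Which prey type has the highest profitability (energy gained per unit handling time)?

Profitability E/h (kJ/min): mice = 340/10 = 34, shrews = 64/12 = 5.33, small lizards = 220/4.9 = 44.9, voles = 220/11 = 20, large insects = 82/11 = 7.45.
Ranked: small lizards > mice > voles > large insects > shrews.

small lizards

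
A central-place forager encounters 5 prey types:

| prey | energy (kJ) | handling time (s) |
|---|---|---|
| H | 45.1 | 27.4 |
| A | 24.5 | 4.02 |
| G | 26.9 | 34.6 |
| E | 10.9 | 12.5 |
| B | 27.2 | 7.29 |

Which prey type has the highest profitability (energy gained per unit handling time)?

A

Profitability E/h (kJ/s): H = 45.1/27.4 = 1.65, A = 24.5/4.02 = 6.09, G = 26.9/34.6 = 0.777, E = 10.9/12.5 = 0.872, B = 27.2/7.29 = 3.73.
Ranked: A > B > H > E > G.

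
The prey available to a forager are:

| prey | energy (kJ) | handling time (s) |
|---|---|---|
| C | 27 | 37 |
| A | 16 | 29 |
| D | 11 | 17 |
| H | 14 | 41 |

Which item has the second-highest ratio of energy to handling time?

D

Profitability E/h (kJ/s): C = 27/37 = 0.73, A = 16/29 = 0.552, D = 11/17 = 0.647, H = 14/41 = 0.341.
Ranked: C > D > A > H.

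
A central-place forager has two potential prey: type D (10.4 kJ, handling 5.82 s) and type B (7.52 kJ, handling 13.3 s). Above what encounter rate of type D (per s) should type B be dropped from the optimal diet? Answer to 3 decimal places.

0.080 per s

At the threshold, the rate on type D alone equals the profitability of type B: λ·10.4/(1 + λ·5.82) = 7.52/13.3 = 0.5654.
Rearranging, λ(10.4 − 0.5654×5.82) = 0.5654, so λ = 0.5654/7.109 = 0.07953 per s.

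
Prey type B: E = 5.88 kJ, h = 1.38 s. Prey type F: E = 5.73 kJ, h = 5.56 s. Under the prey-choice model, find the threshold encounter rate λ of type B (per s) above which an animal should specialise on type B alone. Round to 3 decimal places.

Drop type F once their profitability E₂/h₂ falls below the rate achievable on type B alone: E₂/h₂ = λE₁/(1 + λh₁).
Solve for λ: λE₁h₂ = E₂(1 + λh₁) → λ(E₁h₂ − E₂h₁) = E₂ → λ = E₂/(E₁h₂ − E₂h₁).
λ = 5.73/(5.88×5.56 − 5.73×1.38) = 5.73/24.79 = 0.2312 per s.

0.231 per s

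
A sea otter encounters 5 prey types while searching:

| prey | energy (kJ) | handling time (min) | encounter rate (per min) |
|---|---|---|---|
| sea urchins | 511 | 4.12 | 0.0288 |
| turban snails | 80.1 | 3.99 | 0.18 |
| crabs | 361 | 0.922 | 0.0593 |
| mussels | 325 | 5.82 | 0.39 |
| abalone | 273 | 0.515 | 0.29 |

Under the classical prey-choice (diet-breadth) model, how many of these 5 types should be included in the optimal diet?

E/h in descending order: abalone 530, crabs 392, sea urchins 124, mussels 55.8, turban snails 20.1 kJ/min. The optimal diet is the largest prefix of this list for which every included type satisfies E_i/h_i > R on the types above it.
Rate on top 1: 68.88. crabs: 392 > 68.88 → include.
Rate on top 2: 83.53. sea urchins: 124 > 83.53 → include.
Rate on top 3: 87.17. mussels: 55.8 < 87.17 → exclude; stop.
Optimal diet: abalone, crabs, sea urchins — 3 of 5 types.

3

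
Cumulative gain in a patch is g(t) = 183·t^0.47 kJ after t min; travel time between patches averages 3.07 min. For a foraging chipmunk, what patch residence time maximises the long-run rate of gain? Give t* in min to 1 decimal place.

By the marginal value theorem, leave when the instantaneous gain rate g'(t) equals the habitat-wide average g(t)/(T + t).
g'(t) = 0.47·183·t^-0.53. Setting 0.47·183·t^-0.53 = 183·t^0.47/(3.07+t) gives 0.47(3.07+t) = t, so 0.53·t = 0.47×3.07.
t* = 0.47×3.07/0.53 = 2.722 min.

2.7 min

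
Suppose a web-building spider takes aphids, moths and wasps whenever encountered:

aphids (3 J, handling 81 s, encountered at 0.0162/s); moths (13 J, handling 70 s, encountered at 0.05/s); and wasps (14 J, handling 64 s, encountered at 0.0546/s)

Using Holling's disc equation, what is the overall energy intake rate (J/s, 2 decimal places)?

0.16 J/s

R = Σλ_iE_i / (1 + Σλ_ih_i)
Numerator: 0.0162×3 + 0.05×13 + 0.0546×14 = 1.463
Denominator: 1 + 0.0162×81 + 0.05×70 + 0.0546×64 = 9.307
R = 1.463/9.307 = 0.1572 J/s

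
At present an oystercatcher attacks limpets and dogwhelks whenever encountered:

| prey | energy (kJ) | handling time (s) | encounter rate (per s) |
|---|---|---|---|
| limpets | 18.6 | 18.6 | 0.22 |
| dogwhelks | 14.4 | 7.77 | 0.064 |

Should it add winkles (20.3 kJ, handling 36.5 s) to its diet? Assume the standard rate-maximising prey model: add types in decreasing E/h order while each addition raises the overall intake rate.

Current rate: (0.22×18.6 + 0.064×14.4)/(1 + 0.22×18.6 + 0.064×7.77) = 0.897 kJ/s.
winkles: E/h = 20.3/36.5 = 0.5562 kJ/s.
Since 0.5562 < R, time spent handling winkles is better spent searching.

No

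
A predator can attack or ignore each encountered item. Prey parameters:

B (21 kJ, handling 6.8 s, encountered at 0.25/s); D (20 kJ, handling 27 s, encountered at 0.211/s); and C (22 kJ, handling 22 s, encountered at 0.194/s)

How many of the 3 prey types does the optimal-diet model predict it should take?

1

E/h in descending order: B 3.09, C 1, D 0.741 kJ/s. The optimal diet is the largest prefix of this list for which every included type satisfies E_i/h_i > R on the types above it.
Rate on top 1: 1.944. C: 1 < 1.944 → exclude; stop.
Optimal diet: B — 1 of 3 types.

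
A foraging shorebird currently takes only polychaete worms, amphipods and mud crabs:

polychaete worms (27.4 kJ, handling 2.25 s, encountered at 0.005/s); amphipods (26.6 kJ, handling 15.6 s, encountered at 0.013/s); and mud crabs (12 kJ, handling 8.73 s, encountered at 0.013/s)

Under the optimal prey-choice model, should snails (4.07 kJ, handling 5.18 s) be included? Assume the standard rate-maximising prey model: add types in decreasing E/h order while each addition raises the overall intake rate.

Yes

Current rate: (0.005×27.4 + 0.013×26.6 + 0.013×12)/(1 + 0.005×2.25 + 0.013×15.6 + 0.013×8.73) = 0.4812 kJ/s.
Profitability of snails: 4.07/5.18 = 0.7857 kJ/s.
Since 0.7857 > R, including snails increases the long-run rate.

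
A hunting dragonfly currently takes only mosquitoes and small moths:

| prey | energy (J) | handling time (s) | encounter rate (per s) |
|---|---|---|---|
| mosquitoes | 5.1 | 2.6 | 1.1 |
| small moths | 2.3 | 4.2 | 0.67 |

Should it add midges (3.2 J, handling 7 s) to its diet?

No

Current rate: (1.1×5.1 + 0.67×2.3)/(1 + 1.1×2.6 + 0.67×4.2) = 1.071 J/s.
Profitability of midges: 3.2/7 = 0.4571 J/s.
0.4571 < 1.071, so adding midges would lower the average — exclude it.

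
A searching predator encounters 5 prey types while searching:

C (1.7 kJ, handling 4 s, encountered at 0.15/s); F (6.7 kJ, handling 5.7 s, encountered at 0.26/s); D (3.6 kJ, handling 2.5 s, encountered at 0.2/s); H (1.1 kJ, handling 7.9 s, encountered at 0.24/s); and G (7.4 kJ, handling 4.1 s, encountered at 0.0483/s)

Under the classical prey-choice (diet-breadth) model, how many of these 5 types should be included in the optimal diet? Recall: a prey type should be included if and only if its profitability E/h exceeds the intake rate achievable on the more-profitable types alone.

E/h in descending order: G 1.8, D 1.44, F 1.18, C 0.425, H 0.139 kJ/s. The optimal diet is the largest prefix of this list for which every included type satisfies E_i/h_i > R on the types above it.
Rate on top 1: 0.2983. D: 1.44 > 0.2983 → include.
Rate on top 2: 0.6345. F: 1.18 > 0.6345 → include.
Rate on top 3: 0.8866. C: 0.425 < 0.8866 → exclude; stop.
Optimal diet: G, D, F — 3 of 5 types.

3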